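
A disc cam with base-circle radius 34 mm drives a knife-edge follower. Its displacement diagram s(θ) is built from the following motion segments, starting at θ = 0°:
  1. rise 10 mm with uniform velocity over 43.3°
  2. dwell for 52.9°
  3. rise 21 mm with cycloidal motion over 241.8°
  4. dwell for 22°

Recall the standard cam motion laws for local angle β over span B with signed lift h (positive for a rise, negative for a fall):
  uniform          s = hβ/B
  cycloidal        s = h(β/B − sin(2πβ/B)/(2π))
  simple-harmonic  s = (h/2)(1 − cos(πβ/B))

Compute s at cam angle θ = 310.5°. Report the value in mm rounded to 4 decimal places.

seg 1 [0°–43.3°] uniform, h=10: full span → s += 10 → s = 10.0000
seg 2 [43.3°–96.2°] dwell: s stays 10.0000
seg 3 [96.2°–338°] cycloidal, h=21: θ=310.5° here. β=214.3, B=241.8. 21·(0.8863 − sin(2π·0.8863)/(2π)) = 20.8019 → s = 30.8019

30.8019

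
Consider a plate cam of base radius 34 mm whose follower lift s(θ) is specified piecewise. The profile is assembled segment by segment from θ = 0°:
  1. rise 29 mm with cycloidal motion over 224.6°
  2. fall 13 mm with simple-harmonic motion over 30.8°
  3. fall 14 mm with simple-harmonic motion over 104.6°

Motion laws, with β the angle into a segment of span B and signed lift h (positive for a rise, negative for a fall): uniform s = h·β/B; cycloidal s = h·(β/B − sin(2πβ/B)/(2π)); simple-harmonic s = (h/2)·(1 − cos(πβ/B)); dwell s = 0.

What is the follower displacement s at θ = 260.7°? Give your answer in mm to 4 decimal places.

seg 1 [0°–224.6°] cycloidal, h=29: full span → s += 29 → s = 29.0000
seg 2 [224.6°–255.4°] simple-harmonic, h=-13: full span → s += -13 → s = 16.0000
seg 3 [255.4°–360°] simple-harmonic, h=-14: θ=260.7° here. β=5.3, B=104.6. -14/2·(1 − cos(π·0.0507)) = -0.0885 → s = 15.9115

15.9115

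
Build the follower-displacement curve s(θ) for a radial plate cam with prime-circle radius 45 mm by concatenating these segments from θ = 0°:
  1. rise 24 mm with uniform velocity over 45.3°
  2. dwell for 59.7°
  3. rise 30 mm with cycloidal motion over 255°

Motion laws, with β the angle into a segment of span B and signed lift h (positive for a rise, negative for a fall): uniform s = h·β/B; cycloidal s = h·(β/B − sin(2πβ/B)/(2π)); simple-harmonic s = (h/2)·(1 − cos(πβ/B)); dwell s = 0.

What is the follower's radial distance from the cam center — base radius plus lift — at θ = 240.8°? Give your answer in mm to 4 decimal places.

seg 1 [0°–45.3°] uniform, h=24: full span → s += 24 → s = 24.0000
seg 2 [45.3°–105°] dwell: s stays 24.0000
seg 3 [105°–360°] cycloidal, h=30: θ=240.8° here. β=135.8, B=255. 30·(0.5325 − sin(2π·0.5325)/(2π)) = 16.9461 → s = 40.9461
radial distance = base radius + s = 45 + 40.9461 = 85.9461

85.9461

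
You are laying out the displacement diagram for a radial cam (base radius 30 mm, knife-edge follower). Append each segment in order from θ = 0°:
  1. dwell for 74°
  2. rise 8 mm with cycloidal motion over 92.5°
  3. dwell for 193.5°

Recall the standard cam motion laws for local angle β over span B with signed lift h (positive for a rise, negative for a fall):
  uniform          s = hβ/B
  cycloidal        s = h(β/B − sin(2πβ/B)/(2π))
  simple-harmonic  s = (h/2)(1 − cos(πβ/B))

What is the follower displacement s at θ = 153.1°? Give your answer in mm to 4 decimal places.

seg 1 [0°–74°] dwell: s stays 0.0000
seg 2 [74°–166.5°] cycloidal, h=8: θ=153.1° here. β=79.1, B=92.5. 8·(0.8551 − sin(2π·0.8551)/(2π)) = 7.8465 → s = 7.8465

7.8465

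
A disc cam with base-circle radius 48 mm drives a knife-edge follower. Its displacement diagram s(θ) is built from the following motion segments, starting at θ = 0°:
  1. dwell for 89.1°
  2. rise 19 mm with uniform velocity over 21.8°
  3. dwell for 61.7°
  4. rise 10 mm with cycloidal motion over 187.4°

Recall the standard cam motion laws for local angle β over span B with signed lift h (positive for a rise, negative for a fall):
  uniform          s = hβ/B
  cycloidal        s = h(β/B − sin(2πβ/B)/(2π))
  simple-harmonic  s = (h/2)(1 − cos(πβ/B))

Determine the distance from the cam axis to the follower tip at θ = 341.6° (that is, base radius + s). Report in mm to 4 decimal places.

seg 1 [0°–89.1°] dwell: s stays 0.0000
seg 2 [89.1°–110.9°] uniform, h=19: full span → s += 19 → s = 19.0000
seg 3 [110.9°–172.6°] dwell: s stays 19.0000
seg 4 [172.6°–360°] cycloidal, h=10: θ=341.6° here. β=169, B=187.4. 10·(0.9018 − sin(2π·0.9018)/(2π)) = 9.9389 → s = 28.9389
radial distance = base radius + s = 48 + 28.9389 = 76.9389

76.9389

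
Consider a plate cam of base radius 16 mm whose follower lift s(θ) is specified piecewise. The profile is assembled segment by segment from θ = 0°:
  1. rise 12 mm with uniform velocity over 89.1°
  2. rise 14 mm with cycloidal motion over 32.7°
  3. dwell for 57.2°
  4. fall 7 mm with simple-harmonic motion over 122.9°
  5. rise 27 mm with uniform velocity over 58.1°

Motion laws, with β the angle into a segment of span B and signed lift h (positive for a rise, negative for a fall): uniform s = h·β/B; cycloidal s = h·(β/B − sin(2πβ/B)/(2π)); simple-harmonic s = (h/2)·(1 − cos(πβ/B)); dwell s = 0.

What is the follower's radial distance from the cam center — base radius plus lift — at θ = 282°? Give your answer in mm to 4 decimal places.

seg 1 [0°–89.1°] uniform, h=12: full span → s += 12 → s = 12.0000
seg 2 [89.1°–121.8°] cycloidal, h=14: full span → s += 14 → s = 26.0000
seg 3 [121.8°–179°] dwell: s stays 26.0000
seg 4 [179°–301.9°] simple-harmonic, h=-7: θ=282° here. β=103, B=122.9. -7/2·(1 − cos(π·0.8381)) = -6.5568 → s = 19.4432
radial distance = base radius + s = 16 + 19.4432 = 35.4432

35.4432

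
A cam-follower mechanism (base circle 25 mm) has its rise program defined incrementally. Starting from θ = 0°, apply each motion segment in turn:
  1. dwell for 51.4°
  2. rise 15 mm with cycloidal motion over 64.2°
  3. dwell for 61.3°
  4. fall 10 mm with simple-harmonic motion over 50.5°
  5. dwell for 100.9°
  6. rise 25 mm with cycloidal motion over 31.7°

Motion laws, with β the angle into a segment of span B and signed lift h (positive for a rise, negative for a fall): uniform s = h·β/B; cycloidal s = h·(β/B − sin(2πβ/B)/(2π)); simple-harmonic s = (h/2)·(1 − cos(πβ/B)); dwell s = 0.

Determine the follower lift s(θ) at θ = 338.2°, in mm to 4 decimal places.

seg 1 [0°–51.4°] dwell: s stays 0.0000
seg 2 [51.4°–115.6°] cycloidal, h=15: full span → s += 15 → s = 15.0000
seg 3 [115.6°–176.9°] dwell: s stays 15.0000
seg 4 [176.9°–227.4°] simple-harmonic, h=-10: full span → s += -10 → s = 5.0000
seg 5 [227.4°–328.3°] dwell: s stays 5.0000
seg 6 [328.3°–360°] cycloidal, h=25: θ=338.2° here. β=9.9, B=31.7. 25·(0.3123 − sin(2π·0.3123)/(2π)) = 4.1297 → s = 9.1297

9.1297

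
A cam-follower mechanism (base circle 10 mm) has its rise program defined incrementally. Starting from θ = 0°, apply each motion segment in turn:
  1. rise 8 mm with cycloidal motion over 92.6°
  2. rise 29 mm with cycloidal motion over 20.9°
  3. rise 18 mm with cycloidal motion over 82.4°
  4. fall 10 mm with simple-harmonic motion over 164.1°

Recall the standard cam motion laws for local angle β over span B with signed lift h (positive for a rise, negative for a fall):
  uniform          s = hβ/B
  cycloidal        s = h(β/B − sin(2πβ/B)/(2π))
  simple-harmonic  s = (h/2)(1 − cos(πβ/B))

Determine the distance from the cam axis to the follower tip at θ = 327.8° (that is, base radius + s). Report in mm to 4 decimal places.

seg 1 [0°–92.6°] cycloidal, h=8: full span → s += 8 → s = 8.0000
seg 2 [92.6°–113.5°] cycloidal, h=29: full span → s += 29 → s = 37.0000
seg 3 [113.5°–195.9°] cycloidal, h=18: full span → s += 18 → s = 55.0000
seg 4 [195.9°–360°] simple-harmonic, h=-10: θ=327.8° here. β=131.9, B=164.1. -10/2·(1 − cos(π·0.8038)) = -9.0797 → s = 45.9203
radial distance = base radius + s = 10 + 45.9203 = 55.9203

55.9203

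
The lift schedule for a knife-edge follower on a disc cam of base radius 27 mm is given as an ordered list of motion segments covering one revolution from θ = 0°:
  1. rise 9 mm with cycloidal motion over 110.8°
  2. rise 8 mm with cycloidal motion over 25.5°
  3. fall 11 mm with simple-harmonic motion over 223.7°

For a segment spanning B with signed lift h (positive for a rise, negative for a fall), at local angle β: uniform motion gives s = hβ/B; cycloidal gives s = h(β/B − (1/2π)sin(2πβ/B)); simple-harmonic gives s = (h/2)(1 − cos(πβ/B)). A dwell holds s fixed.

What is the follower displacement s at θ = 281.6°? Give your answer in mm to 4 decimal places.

seg 1 [0°–110.8°] cycloidal, h=9: full span → s += 9 → s = 9.0000
seg 2 [110.8°–136.3°] cycloidal, h=8: full span → s += 8 → s = 17.0000
seg 3 [136.3°–360°] simple-harmonic, h=-11: θ=281.6° here. β=145.3, B=223.7. -11/2·(1 − cos(π·0.6495)) = -7.9897 → s = 9.0103

9.0103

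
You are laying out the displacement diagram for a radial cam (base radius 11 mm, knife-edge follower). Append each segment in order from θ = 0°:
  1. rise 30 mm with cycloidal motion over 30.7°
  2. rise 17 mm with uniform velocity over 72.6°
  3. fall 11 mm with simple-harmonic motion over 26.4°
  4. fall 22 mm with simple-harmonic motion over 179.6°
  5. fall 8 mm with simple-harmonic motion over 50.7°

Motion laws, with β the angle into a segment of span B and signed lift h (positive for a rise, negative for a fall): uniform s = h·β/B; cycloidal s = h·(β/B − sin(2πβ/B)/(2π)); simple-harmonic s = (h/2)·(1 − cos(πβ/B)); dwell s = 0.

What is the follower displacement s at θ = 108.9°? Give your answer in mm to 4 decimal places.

seg 1 [0°–30.7°] cycloidal, h=30: full span → s += 30 → s = 30.0000
seg 2 [30.7°–103.3°] uniform, h=17: full span → s += 17 → s = 47.0000
seg 3 [103.3°–129.7°] simple-harmonic, h=-11: θ=108.9° here. β=5.6, B=26.4. -11/2·(1 − cos(π·0.2121)) = -1.1767 → s = 45.8233

45.8233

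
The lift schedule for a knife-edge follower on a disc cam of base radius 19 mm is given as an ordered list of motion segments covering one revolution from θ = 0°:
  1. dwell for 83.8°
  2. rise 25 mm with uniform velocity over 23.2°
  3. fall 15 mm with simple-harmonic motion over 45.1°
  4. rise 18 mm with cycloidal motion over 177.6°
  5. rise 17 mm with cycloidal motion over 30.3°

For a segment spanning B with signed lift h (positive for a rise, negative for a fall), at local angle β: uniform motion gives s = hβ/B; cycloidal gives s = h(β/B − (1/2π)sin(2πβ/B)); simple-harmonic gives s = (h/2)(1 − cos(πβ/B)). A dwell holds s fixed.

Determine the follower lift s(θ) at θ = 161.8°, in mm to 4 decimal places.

seg 1 [0°–83.8°] dwell: s stays 0.0000
seg 2 [83.8°–107°] uniform, h=25: full span → s += 25 → s = 25.0000
seg 3 [107°–152.1°] simple-harmonic, h=-15: full span → s += -15 → s = 10.0000
seg 4 [152.1°–329.7°] cycloidal, h=18: θ=161.8° here. β=9.7, B=177.6. 18·(0.0546 − sin(2π·0.0546)/(2π)) = 0.0192 → s = 10.0192

10.0192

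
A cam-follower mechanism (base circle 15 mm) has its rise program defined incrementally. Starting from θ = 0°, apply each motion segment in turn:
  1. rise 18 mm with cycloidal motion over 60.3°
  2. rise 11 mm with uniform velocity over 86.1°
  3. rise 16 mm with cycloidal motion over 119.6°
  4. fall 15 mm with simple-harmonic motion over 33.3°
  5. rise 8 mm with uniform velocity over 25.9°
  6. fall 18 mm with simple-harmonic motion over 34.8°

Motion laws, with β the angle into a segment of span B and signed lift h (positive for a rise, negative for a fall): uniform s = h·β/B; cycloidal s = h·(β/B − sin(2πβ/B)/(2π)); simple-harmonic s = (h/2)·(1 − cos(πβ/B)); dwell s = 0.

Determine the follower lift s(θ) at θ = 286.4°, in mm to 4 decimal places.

seg 1 [0°–60.3°] cycloidal, h=18: full span → s += 18 → s = 18.0000
seg 2 [60.3°–146.4°] uniform, h=11: full span → s += 11 → s = 29.0000
seg 3 [146.4°–266°] cycloidal, h=16: full span → s += 16 → s = 45.0000
seg 4 [266°–299.3°] simple-harmonic, h=-15: θ=286.4° here. β=20.4, B=33.3. -15/2·(1 − cos(π·0.6126)) = -10.0984 → s = 34.9016

34.9016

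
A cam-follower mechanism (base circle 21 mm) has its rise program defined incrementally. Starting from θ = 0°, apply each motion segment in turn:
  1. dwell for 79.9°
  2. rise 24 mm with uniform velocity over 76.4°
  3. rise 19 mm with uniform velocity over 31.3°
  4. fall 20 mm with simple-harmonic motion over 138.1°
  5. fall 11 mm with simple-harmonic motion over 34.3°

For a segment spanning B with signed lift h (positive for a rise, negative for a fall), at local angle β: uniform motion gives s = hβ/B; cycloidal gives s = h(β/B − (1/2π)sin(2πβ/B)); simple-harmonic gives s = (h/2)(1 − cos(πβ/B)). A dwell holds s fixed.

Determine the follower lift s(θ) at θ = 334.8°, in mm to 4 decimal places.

seg 1 [0°–79.9°] dwell: s stays 0.0000
seg 2 [79.9°–156.3°] uniform, h=24: full span → s += 24 → s = 24.0000
seg 3 [156.3°–187.6°] uniform, h=19: full span → s += 19 → s = 43.0000
seg 4 [187.6°–325.7°] simple-harmonic, h=-20: full span → s += -20 → s = 23.0000
seg 5 [325.7°–360°] simple-harmonic, h=-11: θ=334.8° here. β=9.1, B=34.3. -11/2·(1 − cos(π·0.2653)) = -1.8023 → s = 21.1977

21.1977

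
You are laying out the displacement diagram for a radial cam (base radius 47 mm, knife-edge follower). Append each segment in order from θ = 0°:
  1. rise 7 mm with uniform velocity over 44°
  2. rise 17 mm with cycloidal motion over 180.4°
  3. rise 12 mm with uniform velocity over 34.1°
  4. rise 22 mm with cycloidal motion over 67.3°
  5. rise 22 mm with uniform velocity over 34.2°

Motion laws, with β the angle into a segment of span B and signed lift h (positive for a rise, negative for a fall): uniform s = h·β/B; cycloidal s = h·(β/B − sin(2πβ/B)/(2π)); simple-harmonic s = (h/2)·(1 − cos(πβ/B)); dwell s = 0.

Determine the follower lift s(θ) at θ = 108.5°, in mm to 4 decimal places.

seg 1 [0°–44°] uniform, h=7: full span → s += 7 → s = 7.0000
seg 2 [44°–224.4°] cycloidal, h=17: θ=108.5° here. β=64.5, B=180.4. 17·(0.3575 − sin(2π·0.3575)/(2π)) = 3.9670 → s = 10.9670

10.9670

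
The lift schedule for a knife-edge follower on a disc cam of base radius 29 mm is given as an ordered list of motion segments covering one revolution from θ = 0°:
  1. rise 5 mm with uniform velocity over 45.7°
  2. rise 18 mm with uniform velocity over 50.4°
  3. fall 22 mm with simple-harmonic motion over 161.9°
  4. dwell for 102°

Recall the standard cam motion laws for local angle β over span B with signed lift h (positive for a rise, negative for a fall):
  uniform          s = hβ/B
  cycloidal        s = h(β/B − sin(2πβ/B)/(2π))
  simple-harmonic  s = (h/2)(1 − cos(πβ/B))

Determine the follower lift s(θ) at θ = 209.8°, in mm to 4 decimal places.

seg 1 [0°–45.7°] uniform, h=5: full span → s += 5 → s = 5.0000
seg 2 [45.7°–96.1°] uniform, h=18: full span → s += 18 → s = 23.0000
seg 3 [96.1°–258°] simple-harmonic, h=-22: θ=209.8° here. β=113.7, B=161.9. -22/2·(1 − cos(π·0.7023)) = -17.5294 → s = 5.4706

5.4706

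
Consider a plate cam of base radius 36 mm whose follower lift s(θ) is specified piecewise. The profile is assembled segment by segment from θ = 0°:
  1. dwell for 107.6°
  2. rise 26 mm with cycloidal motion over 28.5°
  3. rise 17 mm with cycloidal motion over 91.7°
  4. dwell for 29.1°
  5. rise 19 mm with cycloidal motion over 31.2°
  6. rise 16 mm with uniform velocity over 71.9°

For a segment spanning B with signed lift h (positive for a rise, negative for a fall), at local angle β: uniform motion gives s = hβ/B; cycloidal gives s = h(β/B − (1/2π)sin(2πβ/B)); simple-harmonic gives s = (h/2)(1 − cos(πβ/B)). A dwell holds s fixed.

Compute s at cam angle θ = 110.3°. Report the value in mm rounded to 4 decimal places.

seg 1 [0°–107.6°] dwell: s stays 0.0000
seg 2 [107.6°–136.1°] cycloidal, h=26: θ=110.3° here. β=2.7, B=28.5. 26·(0.0947 − sin(2π·0.0947)/(2π)) = 0.1429 → s = 0.1429

0.1429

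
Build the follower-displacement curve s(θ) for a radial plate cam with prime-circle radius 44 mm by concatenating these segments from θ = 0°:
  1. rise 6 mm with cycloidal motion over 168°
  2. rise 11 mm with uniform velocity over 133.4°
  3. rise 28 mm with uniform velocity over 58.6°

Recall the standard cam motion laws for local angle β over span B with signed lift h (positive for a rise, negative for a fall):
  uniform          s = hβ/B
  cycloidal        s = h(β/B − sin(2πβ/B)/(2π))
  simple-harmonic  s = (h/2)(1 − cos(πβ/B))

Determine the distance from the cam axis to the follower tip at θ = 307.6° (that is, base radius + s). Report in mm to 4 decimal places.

seg 1 [0°–168°] cycloidal, h=6: full span → s += 6 → s = 6.0000
seg 2 [168°–301.4°] uniform, h=11: full span → s += 11 → s = 17.0000
seg 3 [301.4°–360°] uniform, h=28: θ=307.6° here. β=6.2, B=58.6. 28·6.2/58.6 = 2.9625 → s = 19.9625
radial distance = base radius + s = 44 + 19.9625 = 63.9625

63.9625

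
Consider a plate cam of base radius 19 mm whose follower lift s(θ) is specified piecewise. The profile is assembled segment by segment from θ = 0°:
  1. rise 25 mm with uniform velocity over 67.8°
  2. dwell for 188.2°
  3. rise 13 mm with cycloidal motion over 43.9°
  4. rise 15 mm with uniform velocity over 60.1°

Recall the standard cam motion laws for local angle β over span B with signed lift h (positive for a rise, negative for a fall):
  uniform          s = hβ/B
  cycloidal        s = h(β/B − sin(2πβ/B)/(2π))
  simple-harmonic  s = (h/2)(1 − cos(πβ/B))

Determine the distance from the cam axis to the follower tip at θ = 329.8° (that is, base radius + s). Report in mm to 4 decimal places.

seg 1 [0°–67.8°] uniform, h=25: full span → s += 25 → s = 25.0000
seg 2 [67.8°–256°] dwell: s stays 25.0000
seg 3 [256°–299.9°] cycloidal, h=13: full span → s += 13 → s = 38.0000
seg 4 [299.9°–360°] uniform, h=15: θ=329.8° here. β=29.9, B=60.1. 15·29.9/60.1 = 7.4626 → s = 45.4626
radial distance = base radius + s = 19 + 45.4626 = 64.4626

64.4626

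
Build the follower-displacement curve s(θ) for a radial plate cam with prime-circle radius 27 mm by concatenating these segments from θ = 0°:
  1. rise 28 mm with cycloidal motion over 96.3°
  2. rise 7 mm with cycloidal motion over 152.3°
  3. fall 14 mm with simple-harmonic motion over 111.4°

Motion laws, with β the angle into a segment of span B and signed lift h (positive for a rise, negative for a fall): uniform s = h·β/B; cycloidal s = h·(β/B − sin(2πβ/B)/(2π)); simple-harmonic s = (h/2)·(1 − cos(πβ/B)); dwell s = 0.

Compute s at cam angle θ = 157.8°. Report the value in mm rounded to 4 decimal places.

seg 1 [0°–96.3°] cycloidal, h=28: full span → s += 28 → s = 28.0000
seg 2 [96.3°–248.6°] cycloidal, h=7: θ=157.8° here. β=61.5, B=152.3. 7·(0.4038 − sin(2π·0.4038)/(2π)) = 2.1936 → s = 30.1936

30.1936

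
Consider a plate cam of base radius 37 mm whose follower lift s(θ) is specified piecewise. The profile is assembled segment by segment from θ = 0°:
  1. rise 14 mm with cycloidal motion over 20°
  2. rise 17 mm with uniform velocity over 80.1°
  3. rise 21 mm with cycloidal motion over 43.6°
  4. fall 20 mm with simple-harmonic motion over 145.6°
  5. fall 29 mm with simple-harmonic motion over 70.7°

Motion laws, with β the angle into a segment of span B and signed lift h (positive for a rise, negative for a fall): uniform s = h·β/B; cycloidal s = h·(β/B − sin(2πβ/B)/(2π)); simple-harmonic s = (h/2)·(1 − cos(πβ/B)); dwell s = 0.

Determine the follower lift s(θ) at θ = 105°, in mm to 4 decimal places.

seg 1 [0°–20°] cycloidal, h=14: full span → s += 14 → s = 14.0000
seg 2 [20°–100.1°] uniform, h=17: full span → s += 17 → s = 31.0000
seg 3 [100.1°–143.7°] cycloidal, h=21: θ=105° here. β=4.9, B=43.6. 21·(0.1124 − sin(2π·0.1124)/(2π)) = 0.1913 → s = 31.1913

31.1913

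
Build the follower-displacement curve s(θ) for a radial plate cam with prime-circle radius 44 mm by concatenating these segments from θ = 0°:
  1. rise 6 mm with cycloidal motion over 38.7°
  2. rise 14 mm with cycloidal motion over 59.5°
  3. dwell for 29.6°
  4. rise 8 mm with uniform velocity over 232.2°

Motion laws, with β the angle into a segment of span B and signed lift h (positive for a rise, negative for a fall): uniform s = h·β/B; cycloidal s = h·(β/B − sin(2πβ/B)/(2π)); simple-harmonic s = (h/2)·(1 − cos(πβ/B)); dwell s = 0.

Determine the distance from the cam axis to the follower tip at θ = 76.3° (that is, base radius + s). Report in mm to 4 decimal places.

seg 1 [0°–38.7°] cycloidal, h=6: full span → s += 6 → s = 6.0000
seg 2 [38.7°–98.2°] cycloidal, h=14: θ=76.3° here. β=37.6, B=59.5. 14·(0.6319 − sin(2π·0.6319)/(2π)) = 10.4897 → s = 16.4897
radial distance = base radius + s = 44 + 16.4897 = 60.4897

60.4897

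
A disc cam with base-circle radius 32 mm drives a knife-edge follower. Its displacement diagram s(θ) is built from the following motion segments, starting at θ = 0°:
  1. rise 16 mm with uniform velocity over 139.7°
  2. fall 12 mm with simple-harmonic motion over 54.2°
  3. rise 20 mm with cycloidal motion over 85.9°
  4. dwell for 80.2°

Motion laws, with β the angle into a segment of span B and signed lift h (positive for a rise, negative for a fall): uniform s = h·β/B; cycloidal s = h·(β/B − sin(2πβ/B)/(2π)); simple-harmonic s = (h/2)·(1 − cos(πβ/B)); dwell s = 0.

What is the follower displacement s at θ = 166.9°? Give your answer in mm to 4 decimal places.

seg 1 [0°–139.7°] uniform, h=16: full span → s += 16 → s = 16.0000
seg 2 [139.7°–193.9°] simple-harmonic, h=-12: θ=166.9° here. β=27.2, B=54.2. -12/2·(1 − cos(π·0.5018)) = -6.0348 → s = 9.9652

9.9652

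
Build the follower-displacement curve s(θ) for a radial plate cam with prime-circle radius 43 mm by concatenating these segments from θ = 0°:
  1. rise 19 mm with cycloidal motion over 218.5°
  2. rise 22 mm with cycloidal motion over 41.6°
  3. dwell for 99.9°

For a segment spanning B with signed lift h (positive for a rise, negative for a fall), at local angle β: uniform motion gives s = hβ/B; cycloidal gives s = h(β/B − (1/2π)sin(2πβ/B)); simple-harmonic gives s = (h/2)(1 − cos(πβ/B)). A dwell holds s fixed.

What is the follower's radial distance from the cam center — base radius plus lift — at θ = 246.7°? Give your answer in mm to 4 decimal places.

seg 1 [0°–218.5°] cycloidal, h=19: full span → s += 19 → s = 19.0000
seg 2 [218.5°–260.1°] cycloidal, h=22: θ=246.7° here. β=28.2, B=41.6. 22·(0.6779 − sin(2π·0.6779)/(2π)) = 18.0615 → s = 37.0615
radial distance = base radius + s = 43 + 37.0615 = 80.0615

80.0615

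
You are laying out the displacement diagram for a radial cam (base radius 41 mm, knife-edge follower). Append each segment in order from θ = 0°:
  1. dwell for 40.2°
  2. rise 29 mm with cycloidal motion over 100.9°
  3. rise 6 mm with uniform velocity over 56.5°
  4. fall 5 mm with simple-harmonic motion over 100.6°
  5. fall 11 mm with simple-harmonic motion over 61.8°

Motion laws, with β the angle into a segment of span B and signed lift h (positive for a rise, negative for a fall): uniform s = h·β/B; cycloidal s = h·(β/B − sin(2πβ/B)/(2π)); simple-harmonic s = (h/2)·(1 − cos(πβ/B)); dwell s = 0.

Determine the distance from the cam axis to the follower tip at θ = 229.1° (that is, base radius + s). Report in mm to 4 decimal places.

seg 1 [0°–40.2°] dwell: s stays 0.0000
seg 2 [40.2°–141.1°] cycloidal, h=29: full span → s += 29 → s = 29.0000
seg 3 [141.1°–197.6°] uniform, h=6: full span → s += 6 → s = 35.0000
seg 4 [197.6°–298.2°] simple-harmonic, h=-5: θ=229.1° here. β=31.5, B=100.6. -5/2·(1 − cos(π·0.3131)) = -1.1151 → s = 33.8849
radial distance = base radius + s = 41 + 33.8849 = 74.8849

74.8849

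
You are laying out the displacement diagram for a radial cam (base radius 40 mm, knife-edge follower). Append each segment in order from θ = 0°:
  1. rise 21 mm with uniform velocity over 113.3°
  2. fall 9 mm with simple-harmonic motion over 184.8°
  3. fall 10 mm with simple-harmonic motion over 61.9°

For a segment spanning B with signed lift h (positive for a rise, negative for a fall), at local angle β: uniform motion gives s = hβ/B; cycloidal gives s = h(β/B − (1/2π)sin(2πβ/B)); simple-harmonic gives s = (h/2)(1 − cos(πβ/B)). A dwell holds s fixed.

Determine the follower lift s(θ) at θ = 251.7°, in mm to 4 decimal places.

seg 1 [0°–113.3°] uniform, h=21: full span → s += 21 → s = 21.0000
seg 2 [113.3°–298.1°] simple-harmonic, h=-9: θ=251.7° here. β=138.4, B=184.8. -9/2·(1 − cos(π·0.7489)) = -7.6711 → s = 13.3289

13.3289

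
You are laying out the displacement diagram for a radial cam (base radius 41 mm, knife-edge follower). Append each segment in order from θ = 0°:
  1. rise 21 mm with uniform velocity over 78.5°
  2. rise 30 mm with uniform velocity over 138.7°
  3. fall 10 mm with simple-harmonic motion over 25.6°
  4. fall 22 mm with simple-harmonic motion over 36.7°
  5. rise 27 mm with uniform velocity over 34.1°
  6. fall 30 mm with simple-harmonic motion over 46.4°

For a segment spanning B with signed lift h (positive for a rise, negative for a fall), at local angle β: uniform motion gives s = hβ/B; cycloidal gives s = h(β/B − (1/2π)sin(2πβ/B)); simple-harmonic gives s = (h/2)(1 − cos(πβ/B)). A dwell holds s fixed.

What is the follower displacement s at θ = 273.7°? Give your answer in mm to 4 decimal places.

seg 1 [0°–78.5°] uniform, h=21: full span → s += 21 → s = 21.0000
seg 2 [78.5°–217.2°] uniform, h=30: full span → s += 30 → s = 51.0000
seg 3 [217.2°–242.8°] simple-harmonic, h=-10: full span → s += -10 → s = 41.0000
seg 4 [242.8°–279.5°] simple-harmonic, h=-22: θ=273.7° here. β=30.9, B=36.7. -22/2·(1 − cos(π·0.8420)) = -20.6719 → s = 20.3281

20.3281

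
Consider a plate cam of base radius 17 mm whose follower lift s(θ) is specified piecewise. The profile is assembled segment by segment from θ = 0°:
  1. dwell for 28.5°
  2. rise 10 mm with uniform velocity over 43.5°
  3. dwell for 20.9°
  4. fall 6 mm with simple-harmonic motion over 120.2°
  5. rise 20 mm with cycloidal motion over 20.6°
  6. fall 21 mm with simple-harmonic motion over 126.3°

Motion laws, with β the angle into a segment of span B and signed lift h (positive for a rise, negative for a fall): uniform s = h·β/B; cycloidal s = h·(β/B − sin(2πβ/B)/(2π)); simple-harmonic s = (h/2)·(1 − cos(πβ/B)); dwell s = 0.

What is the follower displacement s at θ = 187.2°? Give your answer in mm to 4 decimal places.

seg 1 [0°–28.5°] dwell: s stays 0.0000
seg 2 [28.5°–72°] uniform, h=10: full span → s += 10 → s = 10.0000
seg 3 [72°–92.9°] dwell: s stays 10.0000
seg 4 [92.9°–213.1°] simple-harmonic, h=-6: θ=187.2° here. β=94.3, B=120.2. -6/2·(1 − cos(π·0.7845)) = -5.3385 → s = 4.6615

4.6615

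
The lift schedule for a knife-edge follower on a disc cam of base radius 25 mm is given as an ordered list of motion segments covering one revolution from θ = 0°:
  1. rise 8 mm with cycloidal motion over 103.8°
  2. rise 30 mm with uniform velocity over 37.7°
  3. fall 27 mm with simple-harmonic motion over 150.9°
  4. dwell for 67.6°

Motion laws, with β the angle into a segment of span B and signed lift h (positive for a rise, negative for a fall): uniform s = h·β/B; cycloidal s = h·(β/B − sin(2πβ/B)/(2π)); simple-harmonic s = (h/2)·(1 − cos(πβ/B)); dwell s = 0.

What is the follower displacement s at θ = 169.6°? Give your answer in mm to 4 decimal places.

seg 1 [0°–103.8°] cycloidal, h=8: full span → s += 8 → s = 8.0000
seg 2 [103.8°–141.5°] uniform, h=30: full span → s += 30 → s = 38.0000
seg 3 [141.5°–292.4°] simple-harmonic, h=-27: θ=169.6° here. β=28.1, B=150.9. -27/2·(1 − cos(π·0.1862)) = -2.2450 → s = 35.7550

35.7550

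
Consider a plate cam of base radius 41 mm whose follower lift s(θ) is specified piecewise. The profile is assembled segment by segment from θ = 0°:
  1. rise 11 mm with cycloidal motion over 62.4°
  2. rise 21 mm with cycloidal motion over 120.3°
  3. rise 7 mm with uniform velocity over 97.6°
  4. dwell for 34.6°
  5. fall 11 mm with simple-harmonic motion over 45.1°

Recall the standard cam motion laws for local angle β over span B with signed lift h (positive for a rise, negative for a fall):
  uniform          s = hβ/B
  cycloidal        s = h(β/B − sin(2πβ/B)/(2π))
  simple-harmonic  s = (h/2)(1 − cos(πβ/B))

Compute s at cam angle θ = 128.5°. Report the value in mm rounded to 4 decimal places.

seg 1 [0°–62.4°] cycloidal, h=11: full span → s += 11 → s = 11.0000
seg 2 [62.4°–182.7°] cycloidal, h=21: θ=128.5° here. β=66.1, B=120.3. 21·(0.5495 − sin(2π·0.5495)/(2π)) = 12.5607 → s = 23.5607

23.5607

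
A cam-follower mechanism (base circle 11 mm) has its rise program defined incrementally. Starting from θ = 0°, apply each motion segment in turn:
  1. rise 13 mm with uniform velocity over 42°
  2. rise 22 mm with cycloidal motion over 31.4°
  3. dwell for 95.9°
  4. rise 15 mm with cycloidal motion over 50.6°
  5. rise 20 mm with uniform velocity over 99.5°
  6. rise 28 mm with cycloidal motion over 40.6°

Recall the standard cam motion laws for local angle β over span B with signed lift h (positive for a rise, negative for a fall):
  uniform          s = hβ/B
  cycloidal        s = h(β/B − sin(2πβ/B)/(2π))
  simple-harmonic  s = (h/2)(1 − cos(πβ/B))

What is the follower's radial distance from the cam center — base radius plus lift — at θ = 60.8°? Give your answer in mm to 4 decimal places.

seg 1 [0°–42°] uniform, h=13: full span → s += 13 → s = 13.0000
seg 2 [42°–73.4°] cycloidal, h=22: θ=60.8° here. β=18.8, B=31.4. 22·(0.5987 − sin(2π·0.5987)/(2π)) = 15.2073 → s = 28.2073
radial distance = base radius + s = 11 + 28.2073 = 39.2073

39.2073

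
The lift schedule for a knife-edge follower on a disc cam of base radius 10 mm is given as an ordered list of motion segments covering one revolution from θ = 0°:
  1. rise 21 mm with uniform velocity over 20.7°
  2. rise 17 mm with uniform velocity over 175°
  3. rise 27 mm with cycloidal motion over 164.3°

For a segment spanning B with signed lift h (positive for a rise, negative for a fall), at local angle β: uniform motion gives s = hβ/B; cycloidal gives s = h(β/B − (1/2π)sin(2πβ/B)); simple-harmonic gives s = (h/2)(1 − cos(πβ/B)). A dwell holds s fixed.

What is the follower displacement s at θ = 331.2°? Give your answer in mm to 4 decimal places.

seg 1 [0°–20.7°] uniform, h=21: full span → s += 21 → s = 21.0000
seg 2 [20.7°–195.7°] uniform, h=17: full span → s += 17 → s = 38.0000
seg 3 [195.7°–360°] cycloidal, h=27: θ=331.2° here. β=135.5, B=164.3. 27·(0.8247 − sin(2π·0.8247)/(2π)) = 26.0996 → s = 64.0996

64.0996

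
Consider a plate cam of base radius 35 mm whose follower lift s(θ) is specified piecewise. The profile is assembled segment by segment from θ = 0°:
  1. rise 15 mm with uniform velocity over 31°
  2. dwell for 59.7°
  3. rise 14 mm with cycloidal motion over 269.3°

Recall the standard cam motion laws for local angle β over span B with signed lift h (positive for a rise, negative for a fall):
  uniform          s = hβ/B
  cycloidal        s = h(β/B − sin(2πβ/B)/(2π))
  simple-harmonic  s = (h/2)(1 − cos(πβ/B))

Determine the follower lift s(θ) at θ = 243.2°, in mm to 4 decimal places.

seg 1 [0°–31°] uniform, h=15: full span → s += 15 → s = 15.0000
seg 2 [31°–90.7°] dwell: s stays 15.0000
seg 3 [90.7°–360°] cycloidal, h=14: θ=243.2° here. β=152.5, B=269.3. 14·(0.5663 − sin(2π·0.5663)/(2π)) = 8.8293 → s = 23.8293

23.8293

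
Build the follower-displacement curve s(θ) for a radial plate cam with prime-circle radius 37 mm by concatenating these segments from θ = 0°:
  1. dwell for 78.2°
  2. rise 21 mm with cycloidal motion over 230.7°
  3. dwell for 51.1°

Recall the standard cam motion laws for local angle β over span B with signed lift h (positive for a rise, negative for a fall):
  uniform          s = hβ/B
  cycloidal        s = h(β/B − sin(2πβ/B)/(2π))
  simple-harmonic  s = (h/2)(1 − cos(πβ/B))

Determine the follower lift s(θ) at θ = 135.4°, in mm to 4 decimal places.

seg 1 [0°–78.2°] dwell: s stays 0.0000
seg 2 [78.2°–308.9°] cycloidal, h=21: θ=135.4° here. β=57.2, B=230.7. 21·(0.2479 − sin(2π·0.2479)/(2π)) = 1.8648 → s = 1.8648

1.8648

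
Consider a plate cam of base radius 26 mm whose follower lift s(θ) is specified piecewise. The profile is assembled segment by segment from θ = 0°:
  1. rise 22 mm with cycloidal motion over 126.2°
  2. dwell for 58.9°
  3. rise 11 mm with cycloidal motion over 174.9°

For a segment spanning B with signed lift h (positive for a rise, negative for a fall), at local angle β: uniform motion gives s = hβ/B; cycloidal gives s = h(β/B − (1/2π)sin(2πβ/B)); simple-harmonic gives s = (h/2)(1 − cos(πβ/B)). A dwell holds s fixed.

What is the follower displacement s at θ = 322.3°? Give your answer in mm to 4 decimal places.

seg 1 [0°–126.2°] cycloidal, h=22: full span → s += 22 → s = 22.0000
seg 2 [126.2°–185.1°] dwell: s stays 22.0000
seg 3 [185.1°–360°] cycloidal, h=11: θ=322.3° here. β=137.2, B=174.9. 11·(0.7844 − sin(2π·0.7844)/(2π)) = 10.3388 → s = 32.3388

32.3388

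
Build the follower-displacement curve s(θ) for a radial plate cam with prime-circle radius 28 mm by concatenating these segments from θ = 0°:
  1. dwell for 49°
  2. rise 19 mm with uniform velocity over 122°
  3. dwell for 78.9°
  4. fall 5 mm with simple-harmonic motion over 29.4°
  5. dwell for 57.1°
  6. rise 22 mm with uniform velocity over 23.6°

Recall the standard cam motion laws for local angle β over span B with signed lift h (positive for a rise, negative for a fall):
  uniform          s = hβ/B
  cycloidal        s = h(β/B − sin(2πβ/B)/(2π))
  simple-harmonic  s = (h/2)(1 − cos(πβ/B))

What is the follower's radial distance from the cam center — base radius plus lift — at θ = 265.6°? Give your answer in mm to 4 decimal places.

seg 1 [0°–49°] dwell: s stays 0.0000
seg 2 [49°–171°] uniform, h=19: full span → s += 19 → s = 19.0000
seg 3 [171°–249.9°] dwell: s stays 19.0000
seg 4 [249.9°–279.3°] simple-harmonic, h=-5: θ=265.6° here. β=15.7, B=29.4. -5/2·(1 − cos(π·0.5340)) = -2.7666 → s = 16.2334
radial distance = base radius + s = 28 + 16.2334 = 44.2334

44.2334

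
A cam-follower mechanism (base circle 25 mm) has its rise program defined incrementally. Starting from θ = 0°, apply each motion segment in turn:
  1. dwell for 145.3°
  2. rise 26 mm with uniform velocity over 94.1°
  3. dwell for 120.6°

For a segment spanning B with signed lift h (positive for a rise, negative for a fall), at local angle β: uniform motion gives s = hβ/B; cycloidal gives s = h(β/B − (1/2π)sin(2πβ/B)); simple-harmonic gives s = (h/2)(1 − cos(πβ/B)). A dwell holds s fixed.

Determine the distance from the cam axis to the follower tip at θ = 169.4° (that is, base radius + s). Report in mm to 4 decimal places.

seg 1 [0°–145.3°] dwell: s stays 0.0000
seg 2 [145.3°–239.4°] uniform, h=26: θ=169.4° here. β=24.1, B=94.1. 26·24.1/94.1 = 6.6589 → s = 6.6589
radial distance = base radius + s = 25 + 6.6589 = 31.6589

31.6589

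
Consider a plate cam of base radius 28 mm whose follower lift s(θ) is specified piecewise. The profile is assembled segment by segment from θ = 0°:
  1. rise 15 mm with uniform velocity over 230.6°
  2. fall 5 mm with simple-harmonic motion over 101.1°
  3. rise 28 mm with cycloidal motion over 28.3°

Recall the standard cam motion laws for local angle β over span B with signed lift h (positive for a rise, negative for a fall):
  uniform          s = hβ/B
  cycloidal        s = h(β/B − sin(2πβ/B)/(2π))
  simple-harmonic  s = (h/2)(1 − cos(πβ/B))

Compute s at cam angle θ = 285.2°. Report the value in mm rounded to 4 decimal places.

seg 1 [0°–230.6°] uniform, h=15: full span → s += 15 → s = 15.0000
seg 2 [230.6°–331.7°] simple-harmonic, h=-5: θ=285.2° here. β=54.6, B=101.1. -5/2·(1 − cos(π·0.5401)) = -2.8138 → s = 12.1862

12.1862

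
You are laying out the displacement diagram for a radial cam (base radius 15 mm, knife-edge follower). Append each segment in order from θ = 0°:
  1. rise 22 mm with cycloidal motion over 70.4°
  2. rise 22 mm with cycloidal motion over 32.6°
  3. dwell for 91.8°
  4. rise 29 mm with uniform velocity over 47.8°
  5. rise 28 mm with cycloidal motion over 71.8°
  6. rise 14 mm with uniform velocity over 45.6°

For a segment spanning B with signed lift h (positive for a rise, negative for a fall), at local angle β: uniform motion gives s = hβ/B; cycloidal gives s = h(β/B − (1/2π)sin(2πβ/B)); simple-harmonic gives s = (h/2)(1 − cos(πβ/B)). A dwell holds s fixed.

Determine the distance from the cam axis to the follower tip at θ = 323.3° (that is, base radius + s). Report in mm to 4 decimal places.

seg 1 [0°–70.4°] cycloidal, h=22: full span → s += 22 → s = 22.0000
seg 2 [70.4°–103°] cycloidal, h=22: full span → s += 22 → s = 44.0000
seg 3 [103°–194.8°] dwell: s stays 44.0000
seg 4 [194.8°–242.6°] uniform, h=29: full span → s += 29 → s = 73.0000
seg 5 [242.6°–314.4°] cycloidal, h=28: full span → s += 28 → s = 101.0000
seg 6 [314.4°–360°] uniform, h=14: θ=323.3° here. β=8.9, B=45.6. 14·8.9/45.6 = 2.7325 → s = 103.7325
radial distance = base radius + s = 15 + 103.7325 = 118.7325

118.7325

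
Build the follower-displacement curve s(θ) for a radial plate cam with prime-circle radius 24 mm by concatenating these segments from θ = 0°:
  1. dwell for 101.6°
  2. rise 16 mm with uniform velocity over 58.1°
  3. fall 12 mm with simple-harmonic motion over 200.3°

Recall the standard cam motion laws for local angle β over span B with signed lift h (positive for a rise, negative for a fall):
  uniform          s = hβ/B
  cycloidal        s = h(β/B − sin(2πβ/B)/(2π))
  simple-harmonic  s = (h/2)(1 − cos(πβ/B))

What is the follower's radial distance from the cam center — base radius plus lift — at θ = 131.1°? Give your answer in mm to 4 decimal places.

seg 1 [0°–101.6°] dwell: s stays 0.0000
seg 2 [101.6°–159.7°] uniform, h=16: θ=131.1° here. β=29.5, B=58.1. 16·29.5/58.1 = 8.1239 → s = 8.1239
radial distance = base radius + s = 24 + 8.1239 = 32.1239

32.1239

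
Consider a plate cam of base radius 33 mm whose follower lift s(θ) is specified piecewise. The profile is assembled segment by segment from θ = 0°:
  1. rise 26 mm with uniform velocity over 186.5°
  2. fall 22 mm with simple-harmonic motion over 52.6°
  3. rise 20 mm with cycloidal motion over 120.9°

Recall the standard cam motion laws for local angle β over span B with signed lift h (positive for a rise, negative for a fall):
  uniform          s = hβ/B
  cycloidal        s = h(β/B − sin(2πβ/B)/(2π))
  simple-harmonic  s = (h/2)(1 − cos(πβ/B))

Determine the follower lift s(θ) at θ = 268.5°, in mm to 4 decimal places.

seg 1 [0°–186.5°] uniform, h=26: full span → s += 26 → s = 26.0000
seg 2 [186.5°–239.1°] simple-harmonic, h=-22: full span → s += -22 → s = 4.0000
seg 3 [239.1°–360°] cycloidal, h=20: θ=268.5° here. β=29.4, B=120.9. 20·(0.2432 − sin(2π·0.2432)/(2π)) = 1.6833 → s = 5.6833

5.6833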